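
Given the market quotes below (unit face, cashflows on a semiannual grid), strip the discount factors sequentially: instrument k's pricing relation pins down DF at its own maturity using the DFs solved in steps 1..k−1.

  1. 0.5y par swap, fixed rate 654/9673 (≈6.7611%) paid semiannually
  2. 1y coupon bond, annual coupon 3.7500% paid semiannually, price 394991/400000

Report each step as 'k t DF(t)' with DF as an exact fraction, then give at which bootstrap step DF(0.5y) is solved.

step 1 [0.5y] swap r/2=327/9673: DF=(1 − 327/9673·(0))/(1+327/9673) = 9673/10000 ≈ 0.967300
step 2 [1y] bond c/2=3/160: DF=(394991/400000 − 3/160·(0.967300))/(1+3/160) = 1903/2000 ≈ 0.951500

1 1/2 9673/10000
2 1 1903/2000
DF(0.5y) is solved at step 1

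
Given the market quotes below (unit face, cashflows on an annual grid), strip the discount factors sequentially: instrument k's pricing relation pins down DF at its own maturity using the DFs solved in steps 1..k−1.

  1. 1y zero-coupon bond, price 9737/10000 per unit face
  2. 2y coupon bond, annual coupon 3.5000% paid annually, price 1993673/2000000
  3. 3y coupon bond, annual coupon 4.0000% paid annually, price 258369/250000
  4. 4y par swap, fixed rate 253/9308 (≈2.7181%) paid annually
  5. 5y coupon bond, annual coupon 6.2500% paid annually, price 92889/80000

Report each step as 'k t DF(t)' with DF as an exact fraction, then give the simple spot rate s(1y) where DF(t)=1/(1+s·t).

step 1 [1y] zero: DF = P = 9737/10000 ≈ 0.973700
step 2 [2y] bond c/1=7/200: DF=(1993673/2000000 − 7/200·(0.973700))/(1+7/200) = 4651/5000 ≈ 0.930200
step 3 [3y] bond c/1=1/25: DF=(258369/250000 − 1/25·(0.973700+0.930200))/(1+1/25) = 1841/2000 ≈ 0.920500
step 4 [4y] swap r/1=253/9308: DF=(1 − 253/9308·(0.973700+0.930200+0.920500))/(1+253/9308) = 2247/2500 ≈ 0.898800
step 5 [5y] bond c/1=1/16: DF=(92889/80000 − 1/16·(0.973700+0.930200+0.920500+0.898800))/(1+1/16) = 4369/5000 ≈ 0.873800

1 1 9737/10000
2 2 4651/5000
3 3 1841/2000
4 4 2247/2500
5 5 4369/5000
s(1y) = (1/(9737/10000) − 1)/(1) = 263/9737 ≈ 2.7010%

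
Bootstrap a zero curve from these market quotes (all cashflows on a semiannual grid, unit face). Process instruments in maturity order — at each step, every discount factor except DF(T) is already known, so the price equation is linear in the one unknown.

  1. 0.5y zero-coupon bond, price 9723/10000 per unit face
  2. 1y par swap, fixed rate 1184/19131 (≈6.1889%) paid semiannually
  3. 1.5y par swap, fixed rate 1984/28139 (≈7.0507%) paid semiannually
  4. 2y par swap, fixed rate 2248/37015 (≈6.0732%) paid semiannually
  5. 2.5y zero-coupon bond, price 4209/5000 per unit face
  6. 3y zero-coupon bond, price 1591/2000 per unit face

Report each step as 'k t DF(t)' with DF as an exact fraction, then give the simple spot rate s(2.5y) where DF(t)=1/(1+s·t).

1 1/2 9723/10000
2 1 588/625
3 3/2 563/625
4 2 2219/2500
5 5/2 4209/5000
6 3 1591/2000
s(2.5y) = (1/(4209/5000) − 1)/(5/2) = 1582/21045 ≈ 7.5172%

step 1 [0.5y] zero: DF = P = 9723/10000 ≈ 0.972300
step 2 [1y] swap r/2=592/19131: DF=(1 − 592/19131·(0.972300))/(1+592/19131) = 588/625 ≈ 0.940800
step 3 [1.5y] swap r/2=992/28139: DF=(1 − 992/28139·(0.972300+0.940800))/(1+992/28139) = 563/625 ≈ 0.900800
step 4 [2y] swap r/2=1124/37015: DF=(1 − 1124/37015·(0.972300+0.940800+0.900800))/(1+1124/37015) = 2219/2500 ≈ 0.887600
step 5 [2.5y] zero: DF = P = 4209/5000 ≈ 0.841800
step 6 [3y] zero: DF = P = 1591/2000 ≈ 0.795500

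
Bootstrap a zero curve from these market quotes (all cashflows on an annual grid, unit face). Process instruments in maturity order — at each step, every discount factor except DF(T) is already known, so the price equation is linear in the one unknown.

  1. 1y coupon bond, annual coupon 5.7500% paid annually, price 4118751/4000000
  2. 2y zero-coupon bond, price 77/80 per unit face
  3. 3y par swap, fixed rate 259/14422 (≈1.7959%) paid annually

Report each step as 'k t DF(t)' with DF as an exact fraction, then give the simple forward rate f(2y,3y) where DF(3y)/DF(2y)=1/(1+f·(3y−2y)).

step 1 [1y] bond c/1=23/400: DF=(4118751/4000000 − 23/400·(0))/(1+23/400) = 9737/10000 ≈ 0.973700
step 2 [2y] zero: DF = P = 77/80 ≈ 0.962500
step 3 [3y] swap r/1=259/14422: DF=(1 − 259/14422·(0.973700+0.962500))/(1+259/14422) = 4741/5000 ≈ 0.948200

1 1 9737/10000
2 2 77/80
3 3 4741/5000
f(2y,3y) = ((77/80)/(4741/5000) − 1)/(1) = 13/862 ≈ 1.5081%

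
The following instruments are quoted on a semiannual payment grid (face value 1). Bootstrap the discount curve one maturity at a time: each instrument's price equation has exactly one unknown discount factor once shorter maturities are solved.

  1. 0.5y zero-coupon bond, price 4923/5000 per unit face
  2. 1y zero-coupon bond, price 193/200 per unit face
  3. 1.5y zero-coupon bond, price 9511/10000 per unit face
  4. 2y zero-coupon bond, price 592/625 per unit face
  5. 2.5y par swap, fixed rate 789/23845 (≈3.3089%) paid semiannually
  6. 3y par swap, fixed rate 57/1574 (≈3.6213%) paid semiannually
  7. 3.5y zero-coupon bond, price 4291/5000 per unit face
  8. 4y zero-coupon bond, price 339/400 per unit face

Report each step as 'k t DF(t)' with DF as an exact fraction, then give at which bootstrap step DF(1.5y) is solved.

step 1 [0.5y] zero: DF = P = 4923/5000 ≈ 0.984600
step 2 [1y] zero: DF = P = 193/200 ≈ 0.965000
step 3 [1.5y] zero: DF = P = 9511/10000 ≈ 0.951100
step 4 [2y] zero: DF = P = 592/625 ≈ 0.947200
step 5 [2.5y] swap r/2=789/47690: DF=(1 − 789/47690·(0.984600+0.965000+0.951100+0.947200))/(1+789/47690) = 9211/10000 ≈ 0.921100
step 6 [3y] swap r/2=57/3148: DF=(1 − 57/3148·(0.984600+0.965000+0.951100+0.947200+0.921100))/(1+57/3148) = 4487/5000 ≈ 0.897400
step 7 [3.5y] zero: DF = P = 4291/5000 ≈ 0.858200
step 8 [4y] zero: DF = P = 339/400 ≈ 0.847500

1 1/2 4923/5000
2 1 193/200
3 3/2 9511/10000
4 2 592/625
5 5/2 9211/10000
6 3 4487/5000
7 7/2 4291/5000
8 4 339/400
DF(1.5y) is solved at step 3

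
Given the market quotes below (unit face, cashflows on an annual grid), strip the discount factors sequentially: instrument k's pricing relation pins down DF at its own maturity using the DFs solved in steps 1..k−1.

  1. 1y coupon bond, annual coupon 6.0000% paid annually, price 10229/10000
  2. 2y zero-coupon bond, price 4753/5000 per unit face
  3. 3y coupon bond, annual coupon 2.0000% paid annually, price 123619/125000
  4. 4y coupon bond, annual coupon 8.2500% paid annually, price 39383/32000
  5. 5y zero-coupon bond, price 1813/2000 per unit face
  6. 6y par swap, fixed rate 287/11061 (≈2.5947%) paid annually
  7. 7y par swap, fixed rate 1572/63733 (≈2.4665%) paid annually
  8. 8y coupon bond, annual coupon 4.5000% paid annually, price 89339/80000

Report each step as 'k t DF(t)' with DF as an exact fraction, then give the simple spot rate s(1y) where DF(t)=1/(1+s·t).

step 1 [1y] bond c/1=3/50: DF=(10229/10000 − 3/50·(0))/(1+3/50) = 193/200 ≈ 0.965000
step 2 [2y] zero: DF = P = 4753/5000 ≈ 0.950600
step 3 [3y] bond c/1=1/50: DF=(123619/125000 − 1/50·(0.965000+0.950600))/(1+1/50) = 233/250 ≈ 0.932000
step 4 [4y] bond c/1=33/400: DF=(39383/32000 − 33/400·(0.965000+0.950600+0.932000))/(1+33/400) = 9199/10000 ≈ 0.919900
step 5 [5y] zero: DF = P = 1813/2000 ≈ 0.906500
step 6 [6y] swap r/1=287/11061: DF=(1 − 287/11061·(0.965000+0.950600+0.932000+0.919900+0.906500))/(1+287/11061) = 1713/2000 ≈ 0.856500
step 7 [7y] swap r/1=1572/63733: DF=(1 − 1572/63733·(0.965000+0.950600+0.932000+0.919900+0.906500+0.856500))/(1+1572/63733) = 2107/2500 ≈ 0.842800
step 8 [8y] bond c/1=9/200: DF=(89339/80000 − 9/200·(0.965000+0.950600+0.932000+0.919900+0.906500+0.856500+0.842800))/(1+9/200) = 3971/5000 ≈ 0.794200

1 1 193/200
2 2 4753/5000
3 3 233/250
4 4 9199/10000
5 5 1813/2000
6 6 1713/2000
7 7 2107/2500
8 8 3971/5000
s(1y) = (1/(193/200) − 1)/(1) = 7/193 ≈ 3.6269%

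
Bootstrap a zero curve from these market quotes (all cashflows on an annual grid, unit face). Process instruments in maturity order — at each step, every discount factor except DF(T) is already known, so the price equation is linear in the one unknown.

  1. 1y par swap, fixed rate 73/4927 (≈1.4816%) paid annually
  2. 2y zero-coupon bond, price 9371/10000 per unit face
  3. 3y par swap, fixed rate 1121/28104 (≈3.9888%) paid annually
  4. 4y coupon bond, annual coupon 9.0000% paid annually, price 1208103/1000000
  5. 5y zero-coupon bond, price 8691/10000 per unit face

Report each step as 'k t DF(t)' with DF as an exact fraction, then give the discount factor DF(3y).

step 1 [1y] swap r/1=73/4927: DF=(1 − 73/4927·(0))/(1+73/4927) = 4927/5000 ≈ 0.985400
step 2 [2y] zero: DF = P = 9371/10000 ≈ 0.937100
step 3 [3y] swap r/1=1121/28104: DF=(1 − 1121/28104·(0.985400+0.937100))/(1+1121/28104) = 8879/10000 ≈ 0.887900
step 4 [4y] bond c/1=9/100: DF=(1208103/1000000 − 9/100·(0.985400+0.937100+0.887900))/(1+9/100) = 8763/10000 ≈ 0.876300
step 5 [5y] zero: DF = P = 8691/10000 ≈ 0.869100

1 1 4927/5000
2 2 9371/10000
3 3 8879/10000
4 4 8763/10000
5 5 8691/10000
DF(3y) = 8879/10000 ≈ 0.887900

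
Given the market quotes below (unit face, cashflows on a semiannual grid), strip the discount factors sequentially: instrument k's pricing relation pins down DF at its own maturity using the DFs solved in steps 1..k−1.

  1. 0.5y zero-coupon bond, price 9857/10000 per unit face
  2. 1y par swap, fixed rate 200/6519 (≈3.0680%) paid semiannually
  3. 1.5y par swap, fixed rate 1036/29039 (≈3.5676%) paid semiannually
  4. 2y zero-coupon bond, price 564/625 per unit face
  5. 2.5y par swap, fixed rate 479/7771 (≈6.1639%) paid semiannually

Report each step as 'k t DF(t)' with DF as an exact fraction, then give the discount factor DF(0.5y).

1 1/2 9857/10000
2 1 97/100
3 3/2 4741/5000
4 2 564/625
5 5/2 8563/10000
DF(0.5y) = 9857/10000 ≈ 0.985700

step 1 [0.5y] zero: DF = P = 9857/10000 ≈ 0.985700
step 2 [1y] swap r/2=100/6519: DF=(1 − 100/6519·(0.985700))/(1+100/6519) = 97/100 ≈ 0.970000
step 3 [1.5y] swap r/2=518/29039: DF=(1 − 518/29039·(0.985700+0.970000))/(1+518/29039) = 4741/5000 ≈ 0.948200
step 4 [2y] zero: DF = P = 564/625 ≈ 0.902400
step 5 [2.5y] swap r/2=479/15542: DF=(1 − 479/15542·(0.985700+0.970000+0.948200+0.902400))/(1+479/15542) = 8563/10000 ≈ 0.856300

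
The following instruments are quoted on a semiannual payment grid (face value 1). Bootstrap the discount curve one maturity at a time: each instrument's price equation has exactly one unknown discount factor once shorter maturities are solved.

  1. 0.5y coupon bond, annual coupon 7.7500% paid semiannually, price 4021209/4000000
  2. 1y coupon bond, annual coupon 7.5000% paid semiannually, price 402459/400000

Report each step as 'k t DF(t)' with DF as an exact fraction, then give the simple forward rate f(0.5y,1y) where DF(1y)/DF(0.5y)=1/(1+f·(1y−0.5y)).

1 1/2 4839/5000
2 1 2337/2500
f(0.5y,1y) = ((4839/5000)/(2337/2500) − 1)/(1/2) = 55/779 ≈ 7.0603%

step 1 [0.5y] bond c/2=31/800: DF=(4021209/4000000 − 31/800·(0))/(1+31/800) = 4839/5000 ≈ 0.967800
step 2 [1y] bond c/2=3/80: DF=(402459/400000 − 3/80·(0.967800))/(1+3/80) = 2337/2500 ≈ 0.934800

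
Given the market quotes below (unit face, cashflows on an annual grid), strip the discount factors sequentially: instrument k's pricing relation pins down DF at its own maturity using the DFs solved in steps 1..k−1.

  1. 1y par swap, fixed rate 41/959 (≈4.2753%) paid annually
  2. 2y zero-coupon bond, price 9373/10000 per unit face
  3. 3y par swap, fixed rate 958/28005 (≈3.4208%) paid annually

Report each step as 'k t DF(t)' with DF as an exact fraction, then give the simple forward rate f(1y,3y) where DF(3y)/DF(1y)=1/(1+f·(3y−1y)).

1 1 959/1000
2 2 9373/10000
3 3 4521/5000
f(1y,3y) = ((959/1000)/(4521/5000) − 1)/(2) = 1/33 ≈ 3.0303%

step 1 [1y] swap r/1=41/959: DF=(1 − 41/959·(0))/(1+41/959) = 959/1000 ≈ 0.959000
step 2 [2y] zero: DF = P = 9373/10000 ≈ 0.937300
step 3 [3y] swap r/1=958/28005: DF=(1 − 958/28005·(0.959000+0.937300))/(1+958/28005) = 4521/5000 ≈ 0.904200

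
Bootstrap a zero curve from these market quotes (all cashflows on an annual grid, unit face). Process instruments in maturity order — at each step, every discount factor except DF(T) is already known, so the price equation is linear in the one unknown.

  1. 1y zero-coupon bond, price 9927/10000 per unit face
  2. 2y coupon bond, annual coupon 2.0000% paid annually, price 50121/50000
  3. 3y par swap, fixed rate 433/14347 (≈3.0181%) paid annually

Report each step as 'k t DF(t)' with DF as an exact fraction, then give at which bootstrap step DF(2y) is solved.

step 1 [1y] zero: DF = P = 9927/10000 ≈ 0.992700
step 2 [2y] bond c/1=1/50: DF=(50121/50000 − 1/50·(0.992700))/(1+1/50) = 9633/10000 ≈ 0.963300
step 3 [3y] swap r/1=433/14347: DF=(1 − 433/14347·(0.992700+0.963300))/(1+433/14347) = 4567/5000 ≈ 0.913400

1 1 9927/10000
2 2 9633/10000
3 3 4567/5000
DF(2y) is solved at step 2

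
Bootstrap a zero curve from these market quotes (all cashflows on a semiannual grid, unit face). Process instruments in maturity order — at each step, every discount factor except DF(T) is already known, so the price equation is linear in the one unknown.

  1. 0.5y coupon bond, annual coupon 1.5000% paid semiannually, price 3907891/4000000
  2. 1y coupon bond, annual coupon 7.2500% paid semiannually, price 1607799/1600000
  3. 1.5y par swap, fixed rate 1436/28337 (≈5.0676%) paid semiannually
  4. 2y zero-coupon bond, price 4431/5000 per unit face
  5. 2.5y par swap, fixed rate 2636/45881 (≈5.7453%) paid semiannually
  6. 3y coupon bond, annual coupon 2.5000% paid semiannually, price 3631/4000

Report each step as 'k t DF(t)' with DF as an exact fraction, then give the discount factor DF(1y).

1 1/2 9697/10000
2 1 4679/5000
3 3/2 4641/5000
4 2 4431/5000
5 5/2 4341/5000
6 3 8399/10000
DF(1y) = 4679/5000 ≈ 0.935800

step 1 [0.5y] bond c/2=3/400: DF=(3907891/4000000 − 3/400·(0))/(1+3/400) = 9697/10000 ≈ 0.969700
step 2 [1y] bond c/2=29/800: DF=(1607799/1600000 − 29/800·(0.969700))/(1+29/800) = 4679/5000 ≈ 0.935800
step 3 [1.5y] swap r/2=718/28337: DF=(1 − 718/28337·(0.969700+0.935800))/(1+718/28337) = 4641/5000 ≈ 0.928200
step 4 [2y] zero: DF = P = 4431/5000 ≈ 0.886200
step 5 [2.5y] swap r/2=1318/45881: DF=(1 − 1318/45881·(0.969700+0.935800+0.928200+0.886200))/(1+1318/45881) = 4341/5000 ≈ 0.868200
step 6 [3y] bond c/2=1/80: DF=(3631/4000 − 1/80·(0.969700+0.935800+0.928200+0.886200+0.868200))/(1+1/80) = 8399/10000 ≈ 0.839900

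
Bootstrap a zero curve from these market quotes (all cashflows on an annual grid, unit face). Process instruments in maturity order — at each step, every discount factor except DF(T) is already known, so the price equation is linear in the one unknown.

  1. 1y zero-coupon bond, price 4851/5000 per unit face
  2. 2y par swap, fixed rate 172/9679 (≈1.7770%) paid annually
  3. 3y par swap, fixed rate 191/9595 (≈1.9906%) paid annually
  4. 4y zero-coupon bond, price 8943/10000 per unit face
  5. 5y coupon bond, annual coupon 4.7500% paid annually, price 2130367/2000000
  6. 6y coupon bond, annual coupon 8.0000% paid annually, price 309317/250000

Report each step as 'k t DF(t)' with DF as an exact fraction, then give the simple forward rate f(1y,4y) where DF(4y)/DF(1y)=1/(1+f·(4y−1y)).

1 1 4851/5000
2 2 1207/1250
3 3 9427/10000
4 4 8943/10000
5 5 4229/5000
6 6 1607/2000
f(1y,4y) = ((4851/5000)/(8943/10000) − 1)/(3) = 23/813 ≈ 2.8290%

step 1 [1y] zero: DF = P = 4851/5000 ≈ 0.970200
step 2 [2y] swap r/1=172/9679: DF=(1 − 172/9679·(0.970200))/(1+172/9679) = 1207/1250 ≈ 0.965600
step 3 [3y] swap r/1=191/9595: DF=(1 − 191/9595·(0.970200+0.965600))/(1+191/9595) = 9427/10000 ≈ 0.942700
step 4 [4y] zero: DF = P = 8943/10000 ≈ 0.894300
step 5 [5y] bond c/1=19/400: DF=(2130367/2000000 − 19/400·(0.970200+0.965600+0.942700+0.894300))/(1+19/400) = 4229/5000 ≈ 0.845800
step 6 [6y] bond c/1=2/25: DF=(309317/250000 − 2/25·(0.970200+0.965600+0.942700+0.894300+0.845800))/(1+2/25) = 1607/2000 ≈ 0.803500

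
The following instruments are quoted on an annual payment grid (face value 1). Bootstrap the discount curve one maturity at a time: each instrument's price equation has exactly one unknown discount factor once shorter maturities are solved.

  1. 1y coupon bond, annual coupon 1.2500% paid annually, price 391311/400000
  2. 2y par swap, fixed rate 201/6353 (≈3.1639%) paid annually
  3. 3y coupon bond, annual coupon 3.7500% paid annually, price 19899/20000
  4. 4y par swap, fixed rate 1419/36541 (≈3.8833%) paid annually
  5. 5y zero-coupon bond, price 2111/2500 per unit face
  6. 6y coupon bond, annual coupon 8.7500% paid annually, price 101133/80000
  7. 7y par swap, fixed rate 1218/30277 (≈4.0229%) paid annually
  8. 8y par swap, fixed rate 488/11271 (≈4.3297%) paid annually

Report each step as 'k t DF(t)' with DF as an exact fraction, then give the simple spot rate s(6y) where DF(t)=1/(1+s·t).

step 1 [1y] bond c/1=1/80: DF=(391311/400000 − 1/80·(0))/(1+1/80) = 4831/5000 ≈ 0.966200
step 2 [2y] swap r/1=201/6353: DF=(1 − 201/6353·(0.966200))/(1+201/6353) = 9397/10000 ≈ 0.939700
step 3 [3y] bond c/1=3/80: DF=(19899/20000 − 3/80·(0.966200+0.939700))/(1+3/80) = 8901/10000 ≈ 0.890100
step 4 [4y] swap r/1=1419/36541: DF=(1 − 1419/36541·(0.966200+0.939700+0.890100))/(1+1419/36541) = 8581/10000 ≈ 0.858100
step 5 [5y] zero: DF = P = 2111/2500 ≈ 0.844400
step 6 [6y] bond c/1=7/80: DF=(101133/80000 − 7/80·(0.966200+0.939700+0.890100+0.858100+0.844400))/(1+7/80) = 1601/2000 ≈ 0.800500
step 7 [7y] swap r/1=1218/30277: DF=(1 − 1218/30277·(0.966200+0.939700+0.890100+0.858100+0.844400+0.800500))/(1+1218/30277) = 1891/2500 ≈ 0.756400
step 8 [8y] swap r/1=488/11271: DF=(1 − 488/11271·(0.966200+0.939700+0.890100+0.858100+0.844400+0.800500+0.756400))/(1+488/11271) = 442/625 ≈ 0.707200

1 1 4831/5000
2 2 9397/10000
3 3 8901/10000
4 4 8581/10000
5 5 2111/2500
6 6 1601/2000
7 7 1891/2500
8 8 442/625
s(6y) = (1/(1601/2000) − 1)/(6) = 133/3202 ≈ 4.1537%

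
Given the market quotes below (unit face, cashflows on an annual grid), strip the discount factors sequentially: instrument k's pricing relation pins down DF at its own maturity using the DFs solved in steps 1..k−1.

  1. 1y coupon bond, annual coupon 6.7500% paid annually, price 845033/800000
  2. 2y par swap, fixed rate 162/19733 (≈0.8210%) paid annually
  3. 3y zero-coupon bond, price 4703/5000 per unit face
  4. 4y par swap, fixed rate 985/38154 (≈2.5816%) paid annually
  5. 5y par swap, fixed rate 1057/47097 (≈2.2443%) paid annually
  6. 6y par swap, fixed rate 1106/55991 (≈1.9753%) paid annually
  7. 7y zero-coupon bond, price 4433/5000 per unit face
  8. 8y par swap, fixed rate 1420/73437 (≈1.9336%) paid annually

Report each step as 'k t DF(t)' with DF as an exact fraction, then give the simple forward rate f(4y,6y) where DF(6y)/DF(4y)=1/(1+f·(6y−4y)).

1 1 1979/2000
2 2 4919/5000
3 3 4703/5000
4 4 1803/2000
5 5 8943/10000
6 6 4447/5000
7 7 4433/5000
8 8 429/500
f(4y,6y) = ((1803/2000)/(4447/5000) − 1)/(2) = 121/17788 ≈ 0.6802%

step 1 [1y] bond c/1=27/400: DF=(845033/800000 − 27/400·(0))/(1+27/400) = 1979/2000 ≈ 0.989500
step 2 [2y] swap r/1=162/19733: DF=(1 − 162/19733·(0.989500))/(1+162/19733) = 4919/5000 ≈ 0.983800
step 3 [3y] zero: DF = P = 4703/5000 ≈ 0.940600
step 4 [4y] swap r/1=985/38154: DF=(1 − 985/38154·(0.989500+0.983800+0.940600))/(1+985/38154) = 1803/2000 ≈ 0.901500
step 5 [5y] swap r/1=1057/47097: DF=(1 − 1057/47097·(0.989500+0.983800+0.940600+0.901500))/(1+1057/47097) = 8943/10000 ≈ 0.894300
step 6 [6y] swap r/1=1106/55991: DF=(1 − 1106/55991·(0.989500+0.983800+0.940600+0.901500+0.894300))/(1+1106/55991) = 4447/5000 ≈ 0.889400
step 7 [7y] zero: DF = P = 4433/5000 ≈ 0.886600
step 8 [8y] swap r/1=1420/73437: DF=(1 − 1420/73437·(0.989500+0.983800+0.940600+0.901500+0.894300+0.889400+0.886600))/(1+1420/73437) = 429/500 ≈ 0.858000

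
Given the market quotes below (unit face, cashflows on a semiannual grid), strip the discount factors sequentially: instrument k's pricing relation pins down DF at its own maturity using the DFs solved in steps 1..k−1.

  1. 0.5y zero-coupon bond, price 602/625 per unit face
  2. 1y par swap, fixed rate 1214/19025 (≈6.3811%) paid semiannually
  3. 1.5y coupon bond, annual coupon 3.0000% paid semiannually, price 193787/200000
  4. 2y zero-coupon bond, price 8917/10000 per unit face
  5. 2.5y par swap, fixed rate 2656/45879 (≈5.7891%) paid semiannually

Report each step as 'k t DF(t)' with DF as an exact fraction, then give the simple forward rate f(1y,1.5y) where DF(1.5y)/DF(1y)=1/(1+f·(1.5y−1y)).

step 1 [0.5y] zero: DF = P = 602/625 ≈ 0.963200
step 2 [1y] swap r/2=607/19025: DF=(1 − 607/19025·(0.963200))/(1+607/19025) = 9393/10000 ≈ 0.939300
step 3 [1.5y] bond c/2=3/200: DF=(193787/200000 − 3/200·(0.963200+0.939300))/(1+3/200) = 1853/2000 ≈ 0.926500
step 4 [2y] zero: DF = P = 8917/10000 ≈ 0.891700
step 5 [2.5y] swap r/2=1328/45879: DF=(1 − 1328/45879·(0.963200+0.939300+0.926500+0.891700))/(1+1328/45879) = 542/625 ≈ 0.867200

1 1/2 602/625
2 1 9393/10000
3 3/2 1853/2000
4 2 8917/10000
5 5/2 542/625
f(1y,1.5y) = ((9393/10000)/(1853/2000) − 1)/(1/2) = 256/9265 ≈ 2.7631%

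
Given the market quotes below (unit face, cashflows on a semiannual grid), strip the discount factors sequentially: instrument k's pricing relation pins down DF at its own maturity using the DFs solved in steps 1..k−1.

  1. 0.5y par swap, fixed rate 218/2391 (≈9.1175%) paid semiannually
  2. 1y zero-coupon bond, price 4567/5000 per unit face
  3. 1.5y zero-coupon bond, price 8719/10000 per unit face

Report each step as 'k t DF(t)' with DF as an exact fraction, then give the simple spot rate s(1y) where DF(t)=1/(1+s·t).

step 1 [0.5y] swap r/2=109/2391: DF=(1 − 109/2391·(0))/(1+109/2391) = 2391/2500 ≈ 0.956400
step 2 [1y] zero: DF = P = 4567/5000 ≈ 0.913400
step 3 [1.5y] zero: DF = P = 8719/10000 ≈ 0.871900

1 1/2 2391/2500
2 1 4567/5000
3 3/2 8719/10000
s(1y) = (1/(4567/5000) − 1)/(1) = 433/4567 ≈ 9.4811%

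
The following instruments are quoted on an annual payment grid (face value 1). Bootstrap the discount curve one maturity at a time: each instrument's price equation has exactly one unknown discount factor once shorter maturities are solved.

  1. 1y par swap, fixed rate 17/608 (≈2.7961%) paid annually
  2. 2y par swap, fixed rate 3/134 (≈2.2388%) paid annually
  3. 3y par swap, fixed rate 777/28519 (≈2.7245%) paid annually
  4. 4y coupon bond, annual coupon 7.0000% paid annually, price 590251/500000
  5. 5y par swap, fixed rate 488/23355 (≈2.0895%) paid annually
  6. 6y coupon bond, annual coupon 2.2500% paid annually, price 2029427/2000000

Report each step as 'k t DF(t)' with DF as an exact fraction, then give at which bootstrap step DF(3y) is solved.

step 1 [1y] swap r/1=17/608: DF=(1 − 17/608·(0))/(1+17/608) = 608/625 ≈ 0.972800
step 2 [2y] swap r/1=3/134: DF=(1 − 3/134·(0.972800))/(1+3/134) = 598/625 ≈ 0.956800
step 3 [3y] swap r/1=777/28519: DF=(1 − 777/28519·(0.972800+0.956800))/(1+777/28519) = 9223/10000 ≈ 0.922300
step 4 [4y] bond c/1=7/100: DF=(590251/500000 − 7/100·(0.972800+0.956800+0.922300))/(1+7/100) = 9167/10000 ≈ 0.916700
step 5 [5y] swap r/1=488/23355: DF=(1 − 488/23355·(0.972800+0.956800+0.922300+0.916700))/(1+488/23355) = 564/625 ≈ 0.902400
step 6 [6y] bond c/1=9/400: DF=(2029427/2000000 − 9/400·(0.972800+0.956800+0.922300+0.916700+0.902400))/(1+9/400) = 556/625 ≈ 0.889600

1 1 608/625
2 2 598/625
3 3 9223/10000
4 4 9167/10000
5 5 564/625
6 6 556/625
DF(3y) is solved at step 3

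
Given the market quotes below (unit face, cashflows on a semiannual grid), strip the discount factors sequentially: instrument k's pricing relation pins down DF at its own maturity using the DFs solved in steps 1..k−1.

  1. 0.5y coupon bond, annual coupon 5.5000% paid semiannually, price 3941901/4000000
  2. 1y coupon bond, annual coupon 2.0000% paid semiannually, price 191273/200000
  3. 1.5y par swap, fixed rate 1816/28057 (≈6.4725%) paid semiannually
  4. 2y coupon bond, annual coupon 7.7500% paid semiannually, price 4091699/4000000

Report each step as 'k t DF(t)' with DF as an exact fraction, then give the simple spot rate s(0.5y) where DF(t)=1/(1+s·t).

step 1 [0.5y] bond c/2=11/400: DF=(3941901/4000000 − 11/400·(0))/(1+11/400) = 9591/10000 ≈ 0.959100
step 2 [1y] bond c/2=1/100: DF=(191273/200000 − 1/100·(0.959100))/(1+1/100) = 4687/5000 ≈ 0.937400
step 3 [1.5y] swap r/2=908/28057: DF=(1 − 908/28057·(0.959100+0.937400))/(1+908/28057) = 2273/2500 ≈ 0.909200
step 4 [2y] bond c/2=31/800: DF=(4091699/4000000 − 31/800·(0.959100+0.937400+0.909200))/(1+31/800) = 8801/10000 ≈ 0.880100

1 1/2 9591/10000
2 1 4687/5000
3 3/2 2273/2500
4 2 8801/10000
s(0.5y) = (1/(9591/10000) − 1)/(1/2) = 818/9591 ≈ 8.5288%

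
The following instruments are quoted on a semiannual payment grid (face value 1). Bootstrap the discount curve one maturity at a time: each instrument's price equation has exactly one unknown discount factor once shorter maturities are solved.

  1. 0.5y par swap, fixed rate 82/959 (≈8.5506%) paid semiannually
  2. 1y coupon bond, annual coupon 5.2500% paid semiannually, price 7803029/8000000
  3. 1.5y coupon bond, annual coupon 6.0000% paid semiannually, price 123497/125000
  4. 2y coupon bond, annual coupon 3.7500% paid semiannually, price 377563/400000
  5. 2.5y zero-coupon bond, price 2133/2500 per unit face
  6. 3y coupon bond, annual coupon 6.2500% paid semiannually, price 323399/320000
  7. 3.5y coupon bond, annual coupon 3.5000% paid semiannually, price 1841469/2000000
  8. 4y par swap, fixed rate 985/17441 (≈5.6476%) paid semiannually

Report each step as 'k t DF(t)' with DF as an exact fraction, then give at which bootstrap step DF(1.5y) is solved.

step 1 [0.5y] swap r/2=41/959: DF=(1 − 41/959·(0))/(1+41/959) = 959/1000 ≈ 0.959000
step 2 [1y] bond c/2=21/800: DF=(7803029/8000000 − 21/800·(0.959000))/(1+21/800) = 9259/10000 ≈ 0.925900
step 3 [1.5y] bond c/2=3/100: DF=(123497/125000 − 3/100·(0.959000+0.925900))/(1+3/100) = 9043/10000 ≈ 0.904300
step 4 [2y] bond c/2=3/160: DF=(377563/400000 − 3/160·(0.959000+0.925900+0.904300))/(1+3/160) = 547/625 ≈ 0.875200
step 5 [2.5y] zero: DF = P = 2133/2500 ≈ 0.853200
step 6 [3y] bond c/2=1/32: DF=(323399/320000 − 1/32·(0.959000+0.925900+0.904300+0.875200+0.853200))/(1+1/32) = 8431/10000 ≈ 0.843100
step 7 [3.5y] bond c/2=7/400: DF=(1841469/2000000 − 7/400·(0.959000+0.925900+0.904300+0.875200+0.853200+0.843100))/(1+7/400) = 8127/10000 ≈ 0.812700
step 8 [4y] swap r/2=985/34882: DF=(1 − 985/34882·(0.959000+0.925900+0.904300+0.875200+0.853200+0.843100+0.812700))/(1+985/34882) = 803/1000 ≈ 0.803000

1 1/2 959/1000
2 1 9259/10000
3 3/2 9043/10000
4 2 547/625
5 5/2 2133/2500
6 3 8431/10000
7 7/2 8127/10000
8 4 803/1000
DF(1.5y) is solved at step 3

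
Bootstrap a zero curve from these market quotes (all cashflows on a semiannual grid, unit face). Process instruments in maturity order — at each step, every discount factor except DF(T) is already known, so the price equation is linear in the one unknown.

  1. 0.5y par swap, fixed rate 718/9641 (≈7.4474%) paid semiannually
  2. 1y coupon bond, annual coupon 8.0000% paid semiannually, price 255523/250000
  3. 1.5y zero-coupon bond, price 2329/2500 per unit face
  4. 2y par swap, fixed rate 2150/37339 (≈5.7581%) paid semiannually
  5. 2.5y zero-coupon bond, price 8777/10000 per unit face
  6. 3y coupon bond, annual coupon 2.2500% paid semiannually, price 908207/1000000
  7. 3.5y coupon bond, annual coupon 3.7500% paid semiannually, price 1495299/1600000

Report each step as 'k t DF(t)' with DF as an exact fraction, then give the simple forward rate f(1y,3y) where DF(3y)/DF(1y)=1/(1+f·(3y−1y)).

1 1/2 9641/10000
2 1 9457/10000
3 3/2 2329/2500
4 2 357/400
5 5/2 8777/10000
6 3 2117/2500
7 7/2 8169/10000
f(1y,3y) = ((9457/10000)/(2117/2500) − 1)/(2) = 989/16936 ≈ 5.8396%

step 1 [0.5y] swap r/2=359/9641: DF=(1 − 359/9641·(0))/(1+359/9641) = 9641/10000 ≈ 0.964100
step 2 [1y] bond c/2=1/25: DF=(255523/250000 − 1/25·(0.964100))/(1+1/25) = 9457/10000 ≈ 0.945700
step 3 [1.5y] zero: DF = P = 2329/2500 ≈ 0.931600
step 4 [2y] swap r/2=1075/37339: DF=(1 − 1075/37339·(0.964100+0.945700+0.931600))/(1+1075/37339) = 357/400 ≈ 0.892500
step 5 [2.5y] zero: DF = P = 8777/10000 ≈ 0.877700
step 6 [3y] bond c/2=9/800: DF=(908207/1000000 − 9/800·(0.964100+0.945700+0.931600+0.892500+0.877700))/(1+9/800) = 2117/2500 ≈ 0.846800
step 7 [3.5y] bond c/2=3/160: DF=(1495299/1600000 − 3/160·(0.964100+0.945700+0.931600+0.892500+0.877700+0.846800))/(1+3/160) = 8169/10000 ≈ 0.816900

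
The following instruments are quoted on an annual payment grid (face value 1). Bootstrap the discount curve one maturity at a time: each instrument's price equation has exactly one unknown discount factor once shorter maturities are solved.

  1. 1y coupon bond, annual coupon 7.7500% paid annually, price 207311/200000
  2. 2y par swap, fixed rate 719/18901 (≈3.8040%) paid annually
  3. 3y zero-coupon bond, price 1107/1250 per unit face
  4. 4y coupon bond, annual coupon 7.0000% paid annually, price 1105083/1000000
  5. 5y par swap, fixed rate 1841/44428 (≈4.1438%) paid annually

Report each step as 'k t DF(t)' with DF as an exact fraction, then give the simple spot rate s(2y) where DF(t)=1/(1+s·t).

1 1 481/500
2 2 9281/10000
3 3 1107/1250
4 4 532/625
5 5 8159/10000
s(2y) = (1/(9281/10000) − 1)/(2) = 719/18562 ≈ 3.8735%

step 1 [1y] bond c/1=31/400: DF=(207311/200000 − 31/400·(0))/(1+31/400) = 481/500 ≈ 0.962000
step 2 [2y] swap r/1=719/18901: DF=(1 − 719/18901·(0.962000))/(1+719/18901) = 9281/10000 ≈ 0.928100
step 3 [3y] zero: DF = P = 1107/1250 ≈ 0.885600
step 4 [4y] bond c/1=7/100: DF=(1105083/1000000 − 7/100·(0.962000+0.928100+0.885600))/(1+7/100) = 532/625 ≈ 0.851200
step 5 [5y] swap r/1=1841/44428: DF=(1 − 1841/44428·(0.962000+0.928100+0.885600+0.851200))/(1+1841/44428) = 8159/10000 ≈ 0.815900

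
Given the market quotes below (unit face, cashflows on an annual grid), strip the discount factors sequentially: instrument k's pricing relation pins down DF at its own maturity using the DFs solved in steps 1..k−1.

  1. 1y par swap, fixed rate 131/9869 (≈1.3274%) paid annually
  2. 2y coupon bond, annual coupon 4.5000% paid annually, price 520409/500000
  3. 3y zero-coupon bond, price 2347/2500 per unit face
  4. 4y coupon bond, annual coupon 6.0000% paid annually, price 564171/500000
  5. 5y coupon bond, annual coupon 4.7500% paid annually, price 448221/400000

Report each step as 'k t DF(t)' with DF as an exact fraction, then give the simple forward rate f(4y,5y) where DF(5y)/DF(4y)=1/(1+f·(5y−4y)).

step 1 [1y] swap r/1=131/9869: DF=(1 − 131/9869·(0))/(1+131/9869) = 9869/10000 ≈ 0.986900
step 2 [2y] bond c/1=9/200: DF=(520409/500000 − 9/200·(0.986900))/(1+9/200) = 1907/2000 ≈ 0.953500
step 3 [3y] zero: DF = P = 2347/2500 ≈ 0.938800
step 4 [4y] bond c/1=3/50: DF=(564171/500000 − 3/50·(0.986900+0.953500+0.938800))/(1+3/50) = 1803/2000 ≈ 0.901500
step 5 [5y] bond c/1=19/400: DF=(448221/400000 − 19/400·(0.986900+0.953500+0.938800+0.901500))/(1+19/400) = 8983/10000 ≈ 0.898300

1 1 9869/10000
2 2 1907/2000
3 3 2347/2500
4 4 1803/2000
5 5 8983/10000
f(4y,5y) = ((1803/2000)/(8983/10000) − 1)/(1) = 32/8983 ≈ 0.3562%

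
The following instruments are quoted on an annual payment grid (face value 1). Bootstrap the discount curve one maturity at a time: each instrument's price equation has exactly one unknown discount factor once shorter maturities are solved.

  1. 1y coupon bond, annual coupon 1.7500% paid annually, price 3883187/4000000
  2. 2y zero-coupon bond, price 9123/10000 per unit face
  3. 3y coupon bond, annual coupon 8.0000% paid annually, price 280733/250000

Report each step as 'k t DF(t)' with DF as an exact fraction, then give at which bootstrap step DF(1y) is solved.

1 1 9541/10000
2 2 9123/10000
3 3 1803/2000
DF(1y) is solved at step 1

step 1 [1y] bond c/1=7/400: DF=(3883187/4000000 − 7/400·(0))/(1+7/400) = 9541/10000 ≈ 0.954100
step 2 [2y] zero: DF = P = 9123/10000 ≈ 0.912300
step 3 [3y] bond c/1=2/25: DF=(280733/250000 − 2/25·(0.954100+0.912300))/(1+2/25) = 1803/2000 ≈ 0.901500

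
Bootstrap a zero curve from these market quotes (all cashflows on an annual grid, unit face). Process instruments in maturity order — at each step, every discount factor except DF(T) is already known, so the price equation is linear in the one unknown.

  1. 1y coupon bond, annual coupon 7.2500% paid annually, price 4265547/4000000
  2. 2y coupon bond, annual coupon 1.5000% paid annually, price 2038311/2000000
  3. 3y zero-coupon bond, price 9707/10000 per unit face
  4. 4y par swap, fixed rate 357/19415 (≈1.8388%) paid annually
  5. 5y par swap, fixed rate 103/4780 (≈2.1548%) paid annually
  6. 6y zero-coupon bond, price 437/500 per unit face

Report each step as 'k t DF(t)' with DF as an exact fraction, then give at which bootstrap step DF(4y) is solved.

step 1 [1y] bond c/1=29/400: DF=(4265547/4000000 − 29/400·(0))/(1+29/400) = 9943/10000 ≈ 0.994300
step 2 [2y] bond c/1=3/200: DF=(2038311/2000000 − 3/200·(0.994300))/(1+3/200) = 4947/5000 ≈ 0.989400
step 3 [3y] zero: DF = P = 9707/10000 ≈ 0.970700
step 4 [4y] swap r/1=357/19415: DF=(1 − 357/19415·(0.994300+0.989400+0.970700))/(1+357/19415) = 4643/5000 ≈ 0.928600
step 5 [5y] swap r/1=103/4780: DF=(1 − 103/4780·(0.994300+0.989400+0.970700+0.928600))/(1+103/4780) = 897/1000 ≈ 0.897000
step 6 [6y] zero: DF = P = 437/500 ≈ 0.874000

1 1 9943/10000
2 2 4947/5000
3 3 9707/10000
4 4 4643/5000
5 5 897/1000
6 6 437/500
DF(4y) is solved at step 4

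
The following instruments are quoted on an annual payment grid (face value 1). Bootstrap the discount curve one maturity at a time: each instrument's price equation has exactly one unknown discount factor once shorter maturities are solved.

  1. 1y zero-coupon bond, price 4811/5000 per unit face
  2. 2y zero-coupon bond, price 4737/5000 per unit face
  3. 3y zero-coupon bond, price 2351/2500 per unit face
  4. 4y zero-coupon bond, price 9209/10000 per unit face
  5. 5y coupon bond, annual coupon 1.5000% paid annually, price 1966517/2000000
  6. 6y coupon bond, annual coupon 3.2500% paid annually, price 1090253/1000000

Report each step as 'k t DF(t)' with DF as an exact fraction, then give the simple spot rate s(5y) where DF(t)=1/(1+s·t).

1 1 4811/5000
2 2 4737/5000
3 3 2351/2500
4 4 9209/10000
5 5 913/1000
6 6 1817/2000
s(5y) = (1/(913/1000) − 1)/(5) = 87/4565 ≈ 1.9058%

step 1 [1y] zero: DF = P = 4811/5000 ≈ 0.962200
step 2 [2y] zero: DF = P = 4737/5000 ≈ 0.947400
step 3 [3y] zero: DF = P = 2351/2500 ≈ 0.940400
step 4 [4y] zero: DF = P = 9209/10000 ≈ 0.920900
step 5 [5y] bond c/1=3/200: DF=(1966517/2000000 − 3/200·(0.962200+0.947400+0.940400+0.920900))/(1+3/200) = 913/1000 ≈ 0.913000
step 6 [6y] bond c/1=13/400: DF=(1090253/1000000 − 13/400·(0.962200+0.947400+0.940400+0.920900+0.913000))/(1+13/400) = 1817/2000 ≈ 0.908500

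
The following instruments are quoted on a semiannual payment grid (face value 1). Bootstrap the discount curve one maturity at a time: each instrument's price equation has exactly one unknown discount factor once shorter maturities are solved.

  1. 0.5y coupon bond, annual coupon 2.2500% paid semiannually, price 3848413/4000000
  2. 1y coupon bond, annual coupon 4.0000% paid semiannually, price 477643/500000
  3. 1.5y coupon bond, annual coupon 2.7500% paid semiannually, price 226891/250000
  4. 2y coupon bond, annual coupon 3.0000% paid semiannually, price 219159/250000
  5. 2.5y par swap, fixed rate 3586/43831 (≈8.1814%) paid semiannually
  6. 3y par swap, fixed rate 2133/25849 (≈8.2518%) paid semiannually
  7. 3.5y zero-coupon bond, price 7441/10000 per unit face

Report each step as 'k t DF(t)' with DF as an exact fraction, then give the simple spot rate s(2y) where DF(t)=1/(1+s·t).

step 1 [0.5y] bond c/2=9/800: DF=(3848413/4000000 − 9/800·(0))/(1+9/800) = 4757/5000 ≈ 0.951400
step 2 [1y] bond c/2=1/50: DF=(477643/500000 − 1/50·(0.951400))/(1+1/50) = 9179/10000 ≈ 0.917900
step 3 [1.5y] bond c/2=11/800: DF=(226891/250000 − 11/800·(0.951400+0.917900))/(1+11/800) = 8699/10000 ≈ 0.869900
step 4 [2y] bond c/2=3/200: DF=(219159/250000 − 3/200·(0.951400+0.917900+0.869900))/(1+3/200) = 1029/1250 ≈ 0.823200
step 5 [2.5y] swap r/2=1793/43831: DF=(1 − 1793/43831·(0.951400+0.917900+0.869900+0.823200))/(1+1793/43831) = 8207/10000 ≈ 0.820700
step 6 [3y] swap r/2=2133/51698: DF=(1 − 2133/51698·(0.951400+0.917900+0.869900+0.823200+0.820700))/(1+2133/51698) = 7867/10000 ≈ 0.786700
step 7 [3.5y] zero: DF = P = 7441/10000 ≈ 0.744100

1 1/2 4757/5000
2 1 9179/10000
3 3/2 8699/10000
4 2 1029/1250
5 5/2 8207/10000
6 3 7867/10000
7 7/2 7441/10000
s(2y) = (1/(1029/1250) − 1)/(2) = 221/2058 ≈ 10.7386%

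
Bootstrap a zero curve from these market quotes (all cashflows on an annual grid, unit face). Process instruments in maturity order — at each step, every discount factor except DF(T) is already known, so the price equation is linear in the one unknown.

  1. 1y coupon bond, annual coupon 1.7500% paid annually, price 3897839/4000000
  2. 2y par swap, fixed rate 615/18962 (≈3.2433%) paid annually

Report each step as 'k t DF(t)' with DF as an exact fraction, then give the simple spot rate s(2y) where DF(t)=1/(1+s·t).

1 1 9577/10000
2 2 1877/2000
s(2y) = (1/(1877/2000) − 1)/(2) = 123/3754 ≈ 3.2765%

step 1 [1y] bond c/1=7/400: DF=(3897839/4000000 − 7/400·(0))/(1+7/400) = 9577/10000 ≈ 0.957700
step 2 [2y] swap r/1=615/18962: DF=(1 − 615/18962·(0.957700))/(1+615/18962) = 1877/2000 ≈ 0.938500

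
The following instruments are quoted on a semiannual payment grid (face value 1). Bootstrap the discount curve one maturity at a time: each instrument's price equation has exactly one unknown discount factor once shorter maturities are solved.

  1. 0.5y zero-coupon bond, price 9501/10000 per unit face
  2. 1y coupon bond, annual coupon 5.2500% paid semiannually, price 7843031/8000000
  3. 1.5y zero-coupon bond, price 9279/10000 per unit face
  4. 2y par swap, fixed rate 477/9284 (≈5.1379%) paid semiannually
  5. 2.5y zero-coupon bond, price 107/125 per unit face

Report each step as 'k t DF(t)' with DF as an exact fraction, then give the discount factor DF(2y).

1 1/2 9501/10000
2 1 931/1000
3 3/2 9279/10000
4 2 4523/5000
5 5/2 107/125
DF(2y) = 4523/5000 ≈ 0.904600

step 1 [0.5y] zero: DF = P = 9501/10000 ≈ 0.950100
step 2 [1y] bond c/2=21/800: DF=(7843031/8000000 − 21/800·(0.950100))/(1+21/800) = 931/1000 ≈ 0.931000
step 3 [1.5y] zero: DF = P = 9279/10000 ≈ 0.927900
step 4 [2y] swap r/2=477/18568: DF=(1 − 477/18568·(0.950100+0.931000+0.927900))/(1+477/18568) = 4523/5000 ≈ 0.904600
step 5 [2.5y] zero: DF = P = 107/125 ≈ 0.856000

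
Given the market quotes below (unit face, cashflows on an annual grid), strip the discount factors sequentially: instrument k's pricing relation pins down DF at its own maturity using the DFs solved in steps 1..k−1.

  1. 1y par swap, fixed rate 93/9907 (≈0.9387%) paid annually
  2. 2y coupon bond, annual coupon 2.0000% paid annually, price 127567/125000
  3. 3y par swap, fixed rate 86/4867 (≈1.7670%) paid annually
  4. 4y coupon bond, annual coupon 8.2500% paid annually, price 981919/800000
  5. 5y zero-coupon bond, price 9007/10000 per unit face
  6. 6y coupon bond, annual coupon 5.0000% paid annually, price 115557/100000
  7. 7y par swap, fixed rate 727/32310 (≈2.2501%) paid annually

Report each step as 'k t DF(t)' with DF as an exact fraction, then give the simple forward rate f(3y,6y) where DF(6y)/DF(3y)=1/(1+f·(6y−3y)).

step 1 [1y] swap r/1=93/9907: DF=(1 − 93/9907·(0))/(1+93/9907) = 9907/10000 ≈ 0.990700
step 2 [2y] bond c/1=1/50: DF=(127567/125000 − 1/50·(0.990700))/(1+1/50) = 9811/10000 ≈ 0.981100
step 3 [3y] swap r/1=86/4867: DF=(1 − 86/4867·(0.990700+0.981100))/(1+86/4867) = 2371/2500 ≈ 0.948400
step 4 [4y] bond c/1=33/400: DF=(981919/800000 − 33/400·(0.990700+0.981100+0.948400))/(1+33/400) = 9113/10000 ≈ 0.911300
step 5 [5y] zero: DF = P = 9007/10000 ≈ 0.900700
step 6 [6y] bond c/1=1/20: DF=(115557/100000 − 1/20·(0.990700+0.981100+0.948400+0.911300+0.900700))/(1+1/20) = 547/625 ≈ 0.875200
step 7 [7y] swap r/1=727/32310: DF=(1 − 727/32310·(0.990700+0.981100+0.948400+0.911300+0.900700+0.875200))/(1+727/32310) = 4273/5000 ≈ 0.854600

1 1 9907/10000
2 2 9811/10000
3 3 2371/2500
4 4 9113/10000
5 5 9007/10000
6 6 547/625
7 7 4273/5000
f(3y,6y) = ((2371/2500)/(547/625) − 1)/(3) = 61/2188 ≈ 2.7879%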